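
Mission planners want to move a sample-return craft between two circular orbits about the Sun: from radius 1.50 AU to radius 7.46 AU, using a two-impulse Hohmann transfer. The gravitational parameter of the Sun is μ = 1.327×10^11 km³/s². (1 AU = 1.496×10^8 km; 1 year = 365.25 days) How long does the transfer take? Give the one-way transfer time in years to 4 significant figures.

t = 4.742 years

In km: r₁ = 1.50 × 1.496×10^8 = 2.244×10^8 km; r₂ = 7.46 × 1.496×10^8 = 1.116016×10^9 km.
The Hohmann ellipse has a_t = (r₁ + r₂)/2 = 6.70208×10^8 km.
Transfer time t = π√(a_t³/μ) = π√((6.70208×10^8)³ / 1.327×10^11) = 1.49633×10^8 s.
Converting: 1.49633×10^8 s ÷ 3.15576×10^7 s/year (365.25 × 86400) = 4.742 years.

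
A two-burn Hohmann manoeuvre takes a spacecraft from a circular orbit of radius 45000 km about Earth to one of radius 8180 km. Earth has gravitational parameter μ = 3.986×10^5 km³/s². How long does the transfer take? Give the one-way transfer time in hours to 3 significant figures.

t = 5.99 hours

Transfer-ellipse semi-major axis a_t = (r₁ + r₂)/2 = (45000 + 8180)/2 = 26590 km.
Transfer time t = π√(a_t³/μ) = π√((26590)³ / 3.986×10^5) = 21580 s.
Converting: 21580 s ÷ 3600 s/hour = 5.99 hours.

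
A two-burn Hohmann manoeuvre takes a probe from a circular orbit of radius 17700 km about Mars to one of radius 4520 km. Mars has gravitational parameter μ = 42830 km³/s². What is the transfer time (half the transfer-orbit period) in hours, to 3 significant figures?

t = 4.94 hours

Transfer-ellipse semi-major axis a_t = (r₁ + r₂)/2 = (17700 + 4520)/2 = 11110 km.
Transfer time t = π√(a_t³/μ) = π√((11110)³ / 42830) = 17780 s.
Converting: 17780 s ÷ 3600 s/hour = 4.94 hours.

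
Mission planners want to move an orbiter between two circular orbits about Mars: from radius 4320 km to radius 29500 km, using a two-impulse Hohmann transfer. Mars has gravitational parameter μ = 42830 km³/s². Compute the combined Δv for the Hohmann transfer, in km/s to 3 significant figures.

Δv = 1.61 km/s

Transfer-ellipse semi-major axis a_t = (r₁ + r₂)/2 = (4320 + 29500)/2 = 16910 km.
At r₁ the circular-orbit speed is v₁ = √(μ/r₁) = 3.149 km/s.
On the transfer ellipse at r₁, v² = μ(2/r − 1/a) gives v_p = √[μ(2/r₁ − 1/a_t)] = 4.159 km/s.
First burn Δv₁ = |v_p − v₁| = 1.010 km/s.
Circular speed at r₂: v₂ = √(μ/r₂) = 1.2049 km/s.
Transfer-orbit speed at r₂: v_a = √[μ(2/r₂ − 1/a_t)] = 0.60902 km/s.
Second burn Δv₂ = |v₂ − v_a| = 0.5959 km/s.
Δv = Δv₁ + Δv₂ = 1.010 + 0.5959 = 1.606 km/s.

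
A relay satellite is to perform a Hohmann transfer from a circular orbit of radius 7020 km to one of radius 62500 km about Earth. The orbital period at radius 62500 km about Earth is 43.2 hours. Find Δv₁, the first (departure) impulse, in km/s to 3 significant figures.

From Kepler's third law T² = 4π²r³/μ at r = 62500 km, T = 43.2 hours = 43.2 × 3600 s = 1.5552×10^5 s: μ = 4π²r³/T² = 3.98499×10^5 km³/s².
The Hohmann ellipse has a_t = (r₁ + r₂)/2 = 34760 km.
Circular speed at r = 7020 km: v_c = √(μ/r) = 7.5343 km/s.
Vis-viva on the transfer ellipse at r = 7020 km gives v_t = √[μ(2/r − 1/a_t)] = 10.103 km/s.
Δv₁ = |v_t − v_c| = |10.103 − 7.5343| = 2.569 km/s.

Δv₁ = 2.57 km/s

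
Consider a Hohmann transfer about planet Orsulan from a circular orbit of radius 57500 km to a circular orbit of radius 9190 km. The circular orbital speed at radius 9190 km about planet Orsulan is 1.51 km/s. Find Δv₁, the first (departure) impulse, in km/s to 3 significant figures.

From the circular-orbit relation v² = μ/r at r = 9190 km: μ = v²r = (1.51)² × 9190 = 20954.1 km³/s².
The Hohmann ellipse has a_t = (r₁ + r₂)/2 = 33345 km.
On the circular orbit at r = 57500 km, v_c = √(μ/r) = 0.6037 km/s.
Vis-viva on the transfer ellipse at r = 57500 km gives v_t = √[μ(2/r − 1/a_t)] = 0.3169 km/s.
Δv₁ = |v_t − v_c| = |0.3169 − 0.6037| = 0.2868 km/s.

Δv₁ = 0.287 km/s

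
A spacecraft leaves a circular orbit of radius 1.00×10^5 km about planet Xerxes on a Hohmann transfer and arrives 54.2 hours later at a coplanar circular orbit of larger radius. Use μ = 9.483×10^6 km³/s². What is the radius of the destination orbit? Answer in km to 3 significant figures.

r₂ = 5.64×10^5 km

Transfer time t = 54.2 hours = 1.9512×10^5 s, and t = π√(a_t³/μ).
So a_t = (μ t²/π²)^(1/3) = (9.483×10^6 × (1.9512×10^5)² / π²)^(1/3) = 3.3196×10^5 km.
Since a_t = (r₁ + r₂)/2, r₂ = 2a_t − r₁ = 2×3.3196×10^5 − 1.000×10^5 = 5.6392×10^5 km.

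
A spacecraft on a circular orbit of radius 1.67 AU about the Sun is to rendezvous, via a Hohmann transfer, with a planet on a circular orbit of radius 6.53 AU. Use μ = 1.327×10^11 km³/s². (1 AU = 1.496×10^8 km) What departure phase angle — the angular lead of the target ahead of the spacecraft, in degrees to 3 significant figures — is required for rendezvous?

φ = 90.4°

In km: r₁ = 1.67 × 1.496×10^8 = 2.49832×10^8 km; r₂ = 6.53 × 1.496×10^8 = 9.76888×10^8 km.
Transfer-ellipse semi-major axis a_t = (r₁ + r₂)/2 = (2.49832×10^8 + 9.76888×10^8)/2 = 6.1336×10^8 km.
The half-period of the transfer ellipse is t = π√(a_t³/μ) = 1.310×10^8 s.
The target's mean motion on its circular orbit is ω₂ = √(μ/r₂³) = 1.193×10^-8 rad/s.
Angle swept by the target during transfer: ω₂·t = 1.563 rad = 89.553°.
The spacecraft traverses 180° on the transfer ellipse, so the target must lead by 180° − 89.553° = 90.4°.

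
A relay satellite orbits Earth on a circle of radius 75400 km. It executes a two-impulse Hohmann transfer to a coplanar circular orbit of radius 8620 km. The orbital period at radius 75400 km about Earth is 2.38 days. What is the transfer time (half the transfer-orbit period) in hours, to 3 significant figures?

t = 11.9 hours

From Kepler's third law T² = 4π²r³/μ at r = 75400 km, T = 2.38 days = 2.38 × 86400 s = 2.05632×10^5 s: μ = 4π²r³/T² = 4.00214×10^5 km³/s².
Semi-major axis of the transfer orbit: a_t = (75400 + 8620)/2 = 42010 km.
Transfer time t = π√(a_t³/μ) = π√((42010)³ / 4.00214×10^5) = 42760 s.
Converting: 42760 s ÷ 3600 s/hour = 11.9 hours.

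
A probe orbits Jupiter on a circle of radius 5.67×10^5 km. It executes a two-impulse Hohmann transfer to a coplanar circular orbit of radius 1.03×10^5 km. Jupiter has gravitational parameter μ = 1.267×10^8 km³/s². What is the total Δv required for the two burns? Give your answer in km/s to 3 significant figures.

Δv = 17.2 km/s

Transfer-ellipse semi-major axis a_t = (r₁ + r₂)/2 = (5.670×10^5 + 1.030×10^5)/2 = 3.350×10^5 km.
Circular speed at r₁: v₁ = √(μ/r₁) = √(1.267×10^8/5.670×10^5) = 14.9485 km/s.
On the transfer ellipse at r₁, v² = μ(2/r − 1/a) gives v_a = √[μ(2/r₁ − 1/a_t)] = 8.28883 km/s.
First burn Δv₁ = |v_a − v₁| = 6.660 km/s.
At r₂, v₂ = √(μ/r₂) = 35.07 km/s.
Transfer-orbit speed at r₂: v_p = √[μ(2/r₂ − 1/a_t)] = 45.63 km/s.
Second burn Δv₂ = |v₂ − v_p| = 10.56 km/s.
Δv = Δv₁ + Δv₂ = 6.660 + 10.56 = 17.22 km/s.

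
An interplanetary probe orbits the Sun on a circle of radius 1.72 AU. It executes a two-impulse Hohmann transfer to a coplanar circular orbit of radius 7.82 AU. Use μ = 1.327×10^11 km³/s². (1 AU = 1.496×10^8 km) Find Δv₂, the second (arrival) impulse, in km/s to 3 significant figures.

Δv₂ = 4.25 km/s

In km: r₁ = 1.72 × 1.496×10^8 = 2.57312×10^8 km; r₂ = 7.82 × 1.496×10^8 = 1.169872×10^9 km.
Transfer-ellipse semi-major axis a_t = (r₁ + r₂)/2 = (2.57312×10^8 + 1.169872×10^9)/2 = 7.13592×10^8 km.
On the circular orbit at r = 1.169872×10^9 km, v_c = √(μ/r) = 10.65 km/s.
Vis-viva on the transfer ellipse at r = 1.169872×10^9 km gives v_t = √[μ(2/r − 1/a_t)] = 6.395 km/s.
Δv₂ = |v_t − v_c| = |6.395 − 10.65| = 4.255 km/s.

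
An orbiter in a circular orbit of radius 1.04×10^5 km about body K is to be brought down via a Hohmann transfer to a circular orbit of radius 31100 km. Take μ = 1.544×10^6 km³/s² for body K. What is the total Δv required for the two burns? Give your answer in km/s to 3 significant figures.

Δv = 2.94 km/s

Semi-major axis of the transfer orbit: a_t = (1.040×10^5 + 31100)/2 = 67550 km.
Circular speed at r₁: v₁ = √(μ/r₁) = √(1.544×10^6/1.040×10^5) = 3.8531 km/s.
On the transfer ellipse at r₁, vis-viva gives v_a = √[μ(2/r₁ − 1/a_t)] = 2.6144 km/s.
First burn Δv₁ = |v_a − v₁| = 1.2387 km/s.
Circular speed at r₂: v₂ = √(μ/r₂) = 7.0460 km/s.
Transfer-orbit speed at r₂: v_p = √[μ(2/r₂ − 1/a_t)] = 8.7427 km/s.
Second burn Δv₂ = |v₂ − v_p| = 1.6967 km/s.
Δv = Δv₁ + Δv₂ = 1.2387 + 1.6967 = 2.935 km/s.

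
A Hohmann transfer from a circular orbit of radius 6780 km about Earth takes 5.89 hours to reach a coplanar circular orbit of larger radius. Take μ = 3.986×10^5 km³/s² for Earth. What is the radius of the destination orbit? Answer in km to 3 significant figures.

r₂ = 45800 km

Transfer time t = 5.89 hours = 21204 s, and t = π√(a_t³/μ).
So a_t = (μ t²/π²)^(1/3) = (3.986×10^5 × (21204)² / π²)^(1/3) = 26284 km.
Since a_t = (r₁ + r₂)/2, r₂ = 2a_t − r₁ = 2×26284 − 6780 = 45788 km.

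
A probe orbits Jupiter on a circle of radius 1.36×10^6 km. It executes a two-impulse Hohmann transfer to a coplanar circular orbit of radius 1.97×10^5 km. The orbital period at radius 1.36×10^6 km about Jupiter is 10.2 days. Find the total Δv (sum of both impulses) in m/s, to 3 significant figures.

From Kepler's third law T² = 4π²r³/μ at r = 1.36×10^6 km, T = 10.2 days = 10.2 × 86400 s = 8.8128×10^5 s: μ = 4π²r³/T² = 1.27864×10^8 km³/s².
Semi-major axis of the transfer orbit: a_t = (1.360×10^6 + 1.970×10^5)/2 = 7.785×10^5 km.
Circular speed at r₁: v₁ = √(μ/r₁) = √(1.27864×10^8/1.360×10^6) = 9.696274 km/s.
Transfer-orbit speed at r₁ (v² = μ(2/r − 1/a)): v_a = √[μ(2/r₁ − 1/a_t)] = 4.877628 km/s.
First burn Δv₁ = |v_a − v₁| = 4.81865 km/s.
At r₂, v₂ = √(μ/r₂) = 25.47658 km/s.
Transfer-orbit speed at r₂: v_p = √[μ(2/r₂ − 1/a_t)] = 33.67296 km/s.
Second burn Δv₂ = |v₂ − v_p| = 8.19638 km/s.
Δv = Δv₁ + Δv₂ = 4.81865 + 8.19638 = 13.02 km/s.

Δv = 13000 m/s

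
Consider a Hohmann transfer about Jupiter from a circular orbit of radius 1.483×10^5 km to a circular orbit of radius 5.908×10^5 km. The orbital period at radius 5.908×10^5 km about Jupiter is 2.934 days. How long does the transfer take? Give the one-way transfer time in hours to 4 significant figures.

t = 17.42 hours

From Kepler's third law T² = 4π²r³/μ at r = 5.908×10^5 km, T = 2.934 days = 2.934 × 86400 s = 2.534976×10^5 s: μ = 4π²r³/T² = 1.26687×10^8 km³/s².
Semi-major axis of the transfer orbit: a_t = (1.483×10^5 + 5.908×10^5)/2 = 3.6955×10^5 km.
Half the transfer-orbit period gives t = π√(a_t³/μ) = 62700 s.
Converting: 62700 s ÷ 3600 s/hour = 17.42 hours.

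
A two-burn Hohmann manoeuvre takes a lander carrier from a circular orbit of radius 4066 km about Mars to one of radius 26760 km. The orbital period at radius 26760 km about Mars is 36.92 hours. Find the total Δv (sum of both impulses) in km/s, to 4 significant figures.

From Kepler's third law T² = 4π²r³/μ at r = 26760 km, T = 36.92 hours = 36.92 × 3600 s = 1.32912×10^5 s: μ = 4π²r³/T² = 42824.2 km³/s².
The Hohmann ellipse has a_t = (r₁ + r₂)/2 = 15413 km.
At r₁ the circular-orbit speed is v₁ = √(μ/r₁) = 3.245 km/s.
Transfer-orbit speed at r₁ (vis-viva): v_p = √[μ(2/r₁ − 1/a_t)] = 4.276 km/s.
First burn Δv₁ = |v_p − v₁| = 1.031 km/s.
At r₂, v₂ = √(μ/r₂) = 1.265 km/s.
Transfer-orbit speed at r₂: v_a = √[μ(2/r₂ − 1/a_t)] = 0.6497 km/s.
Second burn Δv₂ = |v₂ − v_a| = 0.6153 km/s.
Δv = Δv₁ + Δv₂ = 1.031 + 0.6153 = 1.646 km/s.

Δv = 1.646 km/s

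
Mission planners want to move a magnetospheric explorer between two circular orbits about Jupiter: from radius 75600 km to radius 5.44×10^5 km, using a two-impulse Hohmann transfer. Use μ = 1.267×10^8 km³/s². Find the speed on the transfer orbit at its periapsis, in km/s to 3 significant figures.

Transfer-ellipse semi-major axis a_t = (r₁ + r₂)/2 = (75600 + 5.440×10^5)/2 = 3.098×10^5 km.
The periapsis of the transfer ellipse is at r = 75600 km.
Vis-viva: v = √[μ(2/r − 1/a_t)] = √[1.267×10^8 × (2/75600 − 1/3.098×10^5)] = 54.25 km/s.

v = 54.2 km/s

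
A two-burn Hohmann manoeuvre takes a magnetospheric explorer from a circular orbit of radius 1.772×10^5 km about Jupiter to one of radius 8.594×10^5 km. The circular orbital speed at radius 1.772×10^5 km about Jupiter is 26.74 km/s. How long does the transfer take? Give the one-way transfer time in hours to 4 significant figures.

From the circular-orbit relation v² = μ/r at r = 1.772×10^5 km: μ = v²r = (26.74)² × 1.772×10^5 = 1.26703×10^8 km³/s².
The Hohmann ellipse has a_t = (r₁ + r₂)/2 = 5.183×10^5 km.
Half the transfer-orbit period gives t = π√(a_t³/μ) = 1.0414×10^5 s.
Converting: 1.0414×10^5 s ÷ 3600 s/hour = 28.93 hours.

t = 28.93 hours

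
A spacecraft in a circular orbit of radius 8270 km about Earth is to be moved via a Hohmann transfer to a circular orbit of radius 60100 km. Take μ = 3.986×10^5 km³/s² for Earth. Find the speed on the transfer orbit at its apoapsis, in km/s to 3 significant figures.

Semi-major axis of the transfer orbit: a_t = (8270 + 60100)/2 = 34185 km.
At apoapsis, r = 60100 km.
Applying v² = μ(2/r − 1/a_t): v = 1.267 km/s.

v = 1.27 km/s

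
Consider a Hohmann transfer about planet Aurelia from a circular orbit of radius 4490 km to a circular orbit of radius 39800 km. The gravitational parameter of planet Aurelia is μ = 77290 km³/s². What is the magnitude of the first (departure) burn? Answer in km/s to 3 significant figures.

The Hohmann ellipse has a_t = (r₁ + r₂)/2 = 22145 km.
Circular speed at r = 4490 km: v_c = √(μ/r) = 4.149 km/s.
Transfer-orbit speed at the same r (vis-viva, a = a_t): v_t = √[μ(2/r − 1/a_t)] = 5.562 km/s.
Δv₁ = |v_t − v_c| = |5.562 − 4.149| = 1.413 km/s.

Δv₁ = 1.41 km/s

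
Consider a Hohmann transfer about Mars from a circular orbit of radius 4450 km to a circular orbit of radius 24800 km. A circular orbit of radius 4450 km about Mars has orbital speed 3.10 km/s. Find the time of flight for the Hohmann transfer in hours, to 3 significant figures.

t = 7.46 hours

From the circular-orbit relation v² = μ/r at r = 4450 km: μ = v²r = (3.10)² × 4450 = 42764.5 km³/s².
The Hohmann ellipse has a_t = (r₁ + r₂)/2 = 14625 km.
Transfer time t = π√(a_t³/μ) = π√((14625)³ / 42764.5) = 26870 s.
Converting: 26870 s ÷ 3600 s/hour = 7.46 hours.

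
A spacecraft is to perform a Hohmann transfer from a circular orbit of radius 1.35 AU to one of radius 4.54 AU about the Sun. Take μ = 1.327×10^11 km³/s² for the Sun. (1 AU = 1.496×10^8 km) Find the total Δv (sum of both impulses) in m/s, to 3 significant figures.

In km: r₁ = 1.35 × 1.496×10^8 = 2.0196×10^8 km; r₂ = 4.54 × 1.496×10^8 = 6.79184×10^8 km.
Semi-major axis of the transfer orbit: a_t = (2.0196×10^8 + 6.79184×10^8)/2 = 4.40572×10^8 km.
Circular speed at r₁: v₁ = √(μ/r₁) = √(1.327×10^11/2.0196×10^8) = 25.633 km/s.
Transfer-orbit speed at r₁ (v² = μ(2/r − 1/a)): v_p = √[μ(2/r₁ − 1/a_t)] = 31.826 km/s.
First burn Δv₁ = |v_p − v₁| = 6.193 km/s.
Circular speed at r₂: v₂ = √(μ/r₂) = 13.978 km/s.
Transfer-orbit speed at r₂: v_a = √[μ(2/r₂ − 1/a_t)] = 9.4638 km/s.
Second burn Δv₂ = |v₂ − v_a| = 4.514 km/s.
Total Δv = Δv₁ + Δv₂ = 10.71 km/s.

Δv = 10700 m/s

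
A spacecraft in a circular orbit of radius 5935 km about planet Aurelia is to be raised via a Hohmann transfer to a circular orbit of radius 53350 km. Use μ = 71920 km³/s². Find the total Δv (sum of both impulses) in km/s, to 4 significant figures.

Δv = 1.831 km/s

Semi-major axis of the transfer orbit: a_t = (5935 + 53350)/2 = 29642.5 km.
Circular speed at r₁: v₁ = √(μ/r₁) = √(71920/5935) = 3.481 km/s.
On the transfer ellipse at r₁, v² = μ(2/r − 1/a) gives v_p = √[μ(2/r₁ − 1/a_t)] = 4.670 km/s.
First burn Δv₁ = |v_p − v₁| = 1.1890 km/s.
At r₂, v₂ = √(μ/r₂) = 1.16107 km/s.
Transfer-orbit speed at r₂: v_a = √[μ(2/r₂ − 1/a_t)] = 0.519530 km/s.
Second burn Δv₂ = |v₂ − v_a| = 0.64154 km/s.
Δv = Δv₁ + Δv₂ = 1.1890 + 0.64154 = 1.831 km/s.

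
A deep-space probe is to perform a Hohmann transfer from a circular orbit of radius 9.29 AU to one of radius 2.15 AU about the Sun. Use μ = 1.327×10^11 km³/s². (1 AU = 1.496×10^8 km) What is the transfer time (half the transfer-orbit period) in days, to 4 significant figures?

In km: r₁ = 9.29 × 1.496×10^8 = 1.389784×10^9 km; r₂ = 2.15 × 1.496×10^8 = 3.2164×10^8 km.
The Hohmann ellipse has a_t = (r₁ + r₂)/2 = 8.55712×10^8 km.
Half the transfer-orbit period gives t = π√(a_t³/μ) = 2.159×10^8 s.
Converting: 2.159×10^8 s ÷ 86400 s/day = 2499 days.

t = 2499 days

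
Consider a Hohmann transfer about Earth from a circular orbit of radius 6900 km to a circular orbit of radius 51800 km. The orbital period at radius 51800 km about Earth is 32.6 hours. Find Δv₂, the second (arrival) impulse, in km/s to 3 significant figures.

Δv₂ = 1.43 km/s

From Kepler's third law T² = 4π²r³/μ at r = 51800 km, T = 32.6 hours = 32.6 × 3600 s = 1.1736×10^5 s: μ = 4π²r³/T² = 3.98390×10^5 km³/s².
Semi-major axis of the transfer orbit: a_t = (6900 + 51800)/2 = 29350 km.
On the circular orbit at r = 51800 km, v_c = √(μ/r) = 2.7733 km/s.
Transfer-orbit speed at the same r (vis-viva, a = a_t): v_t = √[μ(2/r − 1/a_t)] = 1.3447 km/s.
Δv₂ = |v_t − v_c| = |1.3447 − 2.7733| = 1.429 km/s.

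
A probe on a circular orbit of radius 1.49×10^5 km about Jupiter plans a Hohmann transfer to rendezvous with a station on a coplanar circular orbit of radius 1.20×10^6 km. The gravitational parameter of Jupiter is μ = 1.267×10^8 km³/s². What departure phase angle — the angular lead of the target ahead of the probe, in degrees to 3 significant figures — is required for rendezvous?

The Hohmann ellipse has a_t = (r₁ + r₂)/2 = 6.745×10^5 km.
Transfer time t = π√(a_t³/μ) = 1.5461×10^5 s.
Target angular speed ω₂ = √(μ/r₂³) = 8.5628×10^-6 rad/s.
Angle swept by the target during transfer: ω₂·t = 1.3239 rad = 75.85°.
The probe traverses 180° on the transfer ellipse, so the target must lead by 180° − 75.85° = 104°.

φ = 104°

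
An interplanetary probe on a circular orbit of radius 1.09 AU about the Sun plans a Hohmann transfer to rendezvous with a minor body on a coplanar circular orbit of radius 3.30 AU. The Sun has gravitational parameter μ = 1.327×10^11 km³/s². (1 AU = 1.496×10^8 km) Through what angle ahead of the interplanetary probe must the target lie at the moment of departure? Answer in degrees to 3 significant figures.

φ = 82.4°

In km: r₁ = 1.09 × 1.496×10^8 = 1.63064×10^8 km; r₂ = 3.30 × 1.496×10^8 = 4.9368×10^8 km.
Semi-major axis of the transfer orbit: a_t = (1.63064×10^8 + 4.9368×10^8)/2 = 3.28372×10^8 km.
The half-period of the transfer ellipse is t = π√(a_t³/μ) = 5.1317×10^7 s.
The target's mean motion on its circular orbit is ω₂ = √(μ/r₂³) = 3.3210×10^-8 rad/s.
Angle swept by the target during transfer: ω₂·t = 1.70424 rad = 97.646°.
The interplanetary probe traverses 180° on the transfer ellipse, so the target must lead by 180° − 97.646° = 82.4°.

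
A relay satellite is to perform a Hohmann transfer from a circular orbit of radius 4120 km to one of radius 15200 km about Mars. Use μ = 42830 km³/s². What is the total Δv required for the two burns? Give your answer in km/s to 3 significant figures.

Δv = 1.40 km/s

Semi-major axis of the transfer orbit: a_t = (4120 + 15200)/2 = 9660 km.
At r₁ the circular-orbit speed is v₁ = √(μ/r₁) = 3.2242 km/s.
Transfer-orbit speed at r₁ (v² = μ(2/r − 1/a)): v_p = √[μ(2/r₁ − 1/a_t)] = 4.0444 km/s.
First burn Δv₁ = |v_p − v₁| = 0.8202 km/s.
Circular speed at r₂: v₂ = √(μ/r₂) = 1.67862 km/s.
Transfer-orbit speed at r₂: v_a = √[μ(2/r₂ − 1/a_t)] = 1.09626 km/s.
Second burn Δv₂ = |v₂ − v_a| = 0.5824 km/s.
Δv = Δv₁ + Δv₂ = 0.8202 + 0.5824 = 1.403 km/s.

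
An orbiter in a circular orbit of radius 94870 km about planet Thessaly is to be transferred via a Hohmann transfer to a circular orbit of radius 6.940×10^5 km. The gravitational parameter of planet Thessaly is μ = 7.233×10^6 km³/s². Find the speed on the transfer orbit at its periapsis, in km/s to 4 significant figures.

v = 11.58 km/s

Semi-major axis of the transfer orbit: a_t = (94870 + 6.940×10^5)/2 = 3.94435×10^5 km.
The periapsis of the transfer ellipse is at r = 94870 km.
Vis-viva: v = √[μ(2/r − 1/a_t)] = √[7.233×10^6 × (2/94870 − 1/3.94435×10^5)] = 11.58 km/s.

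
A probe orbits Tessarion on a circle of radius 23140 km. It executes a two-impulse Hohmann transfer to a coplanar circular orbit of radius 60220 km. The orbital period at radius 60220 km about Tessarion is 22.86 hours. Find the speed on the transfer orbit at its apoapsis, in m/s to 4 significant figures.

From Kepler's third law T² = 4π²r³/μ at r = 60220 km, T = 22.86 hours = 22.86 × 3600 s = 82296 s: μ = 4π²r³/T² = 1.27299×10^6 km³/s².
The Hohmann ellipse has a_t = (r₁ + r₂)/2 = 41680 km.
The apoapsis of the transfer ellipse is at r = 60220 km.
Applying v² = μ(2/r − 1/a_t): v = 3.426 km/s.

v = 3426 m/s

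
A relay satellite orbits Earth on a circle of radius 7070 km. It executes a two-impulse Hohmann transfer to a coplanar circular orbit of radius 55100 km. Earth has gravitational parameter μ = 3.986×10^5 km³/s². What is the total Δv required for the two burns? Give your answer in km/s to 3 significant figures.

Δv = 3.90 km/s

Transfer-ellipse semi-major axis a_t = (r₁ + r₂)/2 = (7070 + 55100)/2 = 31085 km.
At r₁ the circular-orbit speed is v₁ = √(μ/r₁) = 7.509 km/s.
On the transfer ellipse at r₁, vis-viva gives v_p = √[μ(2/r₁ − 1/a_t)] = 9.997 km/s.
First burn Δv₁ = |v_p − v₁| = 2.488 km/s.
Circular speed at r₂: v₂ = √(μ/r₂) = 2.690 km/s.
Transfer-orbit speed at r₂: v_a = √[μ(2/r₂ − 1/a_t)] = 1.283 km/s.
Second burn Δv₂ = |v₂ − v_a| = 1.407 km/s.
Total Δv = Δv₁ + Δv₂ = 3.895 km/s.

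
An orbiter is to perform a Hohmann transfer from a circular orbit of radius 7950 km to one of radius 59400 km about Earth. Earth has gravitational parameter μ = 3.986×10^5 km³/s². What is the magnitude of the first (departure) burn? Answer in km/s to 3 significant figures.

Δv₁ = 2.32 km/s

Semi-major axis of the transfer orbit: a_t = (7950 + 59400)/2 = 33675 km.
On the circular orbit at r = 7950 km, v_c = √(μ/r) = 7.081 km/s.
Transfer-orbit speed at the same r (vis-viva, a = a_t): v_t = √[μ(2/r − 1/a_t)] = 9.404 km/s.
Δv₁ = |v_t − v_c| = |9.404 − 7.081| = 2.323 km/s.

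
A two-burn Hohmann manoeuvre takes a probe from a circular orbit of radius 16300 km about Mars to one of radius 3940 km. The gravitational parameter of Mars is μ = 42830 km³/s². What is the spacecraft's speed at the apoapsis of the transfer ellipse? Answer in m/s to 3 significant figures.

v = 1010 m/s

Semi-major axis of the transfer orbit: a_t = (16300 + 3940)/2 = 10120 km.
The apoapsis of the transfer ellipse is at r = 16300 km.
From the vis-viva equation, v = √[μ(2/r − 1/a_t)] = 1.011 km/s.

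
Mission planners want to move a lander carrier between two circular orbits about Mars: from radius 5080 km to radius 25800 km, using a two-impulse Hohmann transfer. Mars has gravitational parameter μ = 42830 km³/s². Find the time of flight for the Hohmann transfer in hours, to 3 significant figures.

The Hohmann ellipse has a_t = (r₁ + r₂)/2 = 15440 km.
Transfer time t = π√(a_t³/μ) = π√((15440)³ / 42830) = 29120 s.
Converting: 29120 s ÷ 3600 s/hour = 8.09 hours.

t = 8.09 hours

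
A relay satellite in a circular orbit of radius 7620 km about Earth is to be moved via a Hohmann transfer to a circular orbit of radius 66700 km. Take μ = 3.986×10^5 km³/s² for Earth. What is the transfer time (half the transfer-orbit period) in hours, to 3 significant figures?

Transfer-ellipse semi-major axis a_t = (r₁ + r₂)/2 = (7620 + 66700)/2 = 37160 km.
Transfer time t = π√(a_t³/μ) = π√((37160)³ / 3.986×10^5) = 35640 s.
Converting: 35640 s ÷ 3600 s/hour = 9.90 hours.

t = 9.90 hours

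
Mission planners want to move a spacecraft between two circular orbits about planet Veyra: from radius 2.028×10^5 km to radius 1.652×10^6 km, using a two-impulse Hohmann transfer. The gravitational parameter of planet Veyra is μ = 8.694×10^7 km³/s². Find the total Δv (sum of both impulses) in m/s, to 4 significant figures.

Semi-major axis of the transfer orbit: a_t = (2.028×10^5 + 1.652×10^6)/2 = 9.274×10^5 km.
Circular speed at r₁: v₁ = √(μ/r₁) = √(8.694×10^7/2.028×10^5) = 20.705 km/s.
Transfer-orbit speed at r₁ (vis-viva equation): v_p = √[μ(2/r₁ − 1/a_t)] = 27.634 km/s.
First burn Δv₁ = |v_p − v₁| = 6.929 km/s.
At r₂, v₂ = √(μ/r₂) = 7.254 km/s.
Transfer-orbit speed at r₂: v_a = √[μ(2/r₂ − 1/a_t)] = 3.392 km/s.
Second burn Δv₂ = |v₂ − v_a| = 3.862 km/s.
Δv = Δv₁ + Δv₂ = 6.929 + 3.862 = 10.79 km/s.

Δv = 10790 m/s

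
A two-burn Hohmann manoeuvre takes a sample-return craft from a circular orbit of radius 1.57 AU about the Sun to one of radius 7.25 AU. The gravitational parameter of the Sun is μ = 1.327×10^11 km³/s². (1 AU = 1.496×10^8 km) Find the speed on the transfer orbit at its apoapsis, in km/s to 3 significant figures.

v = 6.60 km/s

In km: r₁ = 1.57 × 1.496×10^8 = 2.34872×10^8 km; r₂ = 7.25 × 1.496×10^8 = 1.0846×10^9 km.
Semi-major axis of the transfer orbit: a_t = (2.34872×10^8 + 1.0846×10^9)/2 = 6.59736×10^8 km.
At apoapsis, r = 1.0846×10^9 km.
Vis-viva: v = √[μ(2/r − 1/a_t)] = √[1.327×10^11 × (2/1.0846×10^9 − 1/6.59736×10^8)] = 6.600 km/s.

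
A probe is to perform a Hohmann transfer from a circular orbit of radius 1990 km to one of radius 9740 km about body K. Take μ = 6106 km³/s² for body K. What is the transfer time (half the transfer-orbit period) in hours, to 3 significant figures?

The Hohmann ellipse has a_t = (r₁ + r₂)/2 = 5865 km.
By Kepler's third law the transfer-orbit period is T = 2π√(a_t³/μ), so t = T/2 = 18060 s.
Converting: 18060 s ÷ 3600 s/hour = 5.02 hours.

t = 5.02 hours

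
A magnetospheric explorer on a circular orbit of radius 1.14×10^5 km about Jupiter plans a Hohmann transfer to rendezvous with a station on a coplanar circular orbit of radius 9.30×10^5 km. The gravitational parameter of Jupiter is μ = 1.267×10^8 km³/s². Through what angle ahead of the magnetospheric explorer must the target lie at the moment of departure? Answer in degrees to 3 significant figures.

Transfer-ellipse semi-major axis a_t = (r₁ + r₂)/2 = (1.140×10^5 + 9.300×10^5)/2 = 5.220×10^5 km.
The half-period of the transfer ellipse is t = π√(a_t³/μ) = 1.0526×10^5 s.
Target angular speed ω₂ = √(μ/r₂³) = 1.2551×10^-5 rad/s.
Angle swept by the target during transfer: ω₂·t = 1.321 rad = 75.69°.
The magnetospheric explorer traverses 180° on the transfer ellipse, so the target must lead by 180° − 75.69° = 104°.

φ = 104°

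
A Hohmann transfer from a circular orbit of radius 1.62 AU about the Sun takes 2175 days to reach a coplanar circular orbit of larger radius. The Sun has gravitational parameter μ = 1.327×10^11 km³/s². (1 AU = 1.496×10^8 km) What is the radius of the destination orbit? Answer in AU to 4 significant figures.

r₂ = 8.810 AU

In km: r₁ = 1.62 × 1.496×10^8 = 2.42352×10^8 km.
Transfer time t = 2175 days = 1.8792×10^8 s, and t = π√(a_t³/μ).
So a_t = (μ t²/π²)^(1/3) = (1.327×10^11 × (1.8792×10^8)² / π²)^(1/3) = 7.8014×10^8 km.
Since a_t = (r₁ + r₂)/2, r₂ = 2a_t − r₁ = 2×7.8014×10^8 − 2.42352×10^8 = 1.317928×10^9 km.
In AU: r₂ = 1.317928×10^9 / 1.496×10^8 = 8.810 AU.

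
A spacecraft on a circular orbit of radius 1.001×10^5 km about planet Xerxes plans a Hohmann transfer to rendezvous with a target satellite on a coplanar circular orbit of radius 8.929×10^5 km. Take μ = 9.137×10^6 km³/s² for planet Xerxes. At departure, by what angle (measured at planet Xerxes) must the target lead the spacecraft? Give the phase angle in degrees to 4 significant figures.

φ = 105.4°

Semi-major axis of the transfer orbit: a_t = (1.001×10^5 + 8.929×10^5)/2 = 4.965×10^5 km.
Transfer time t = π√(a_t³/μ) = 3.63603×10^5 s.
Target angular speed ω₂ = √(μ/r₂³) = 3.58259×10^-6 rad/s.
Angle swept by the target during transfer: ω₂·t = 1.30264 rad = 74.64°.
The spacecraft traverses 180° on the transfer ellipse, so the target must lead by 180° − 74.64° = 105.4°.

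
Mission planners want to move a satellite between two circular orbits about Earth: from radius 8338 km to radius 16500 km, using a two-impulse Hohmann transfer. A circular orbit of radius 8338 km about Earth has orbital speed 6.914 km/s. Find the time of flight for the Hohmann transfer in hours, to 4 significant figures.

t = 1.913 hours

From the circular-orbit relation v² = μ/r at r = 8338 km: μ = v²r = (6.914)² × 8338 = 3.98585×10^5 km³/s².
Semi-major axis of the transfer orbit: a_t = (8338 + 16500)/2 = 12419 km.
Half the transfer-orbit period gives t = π√(a_t³/μ) = 6887 s.
Converting: 6887 s ÷ 3600 s/hour = 1.913 hours.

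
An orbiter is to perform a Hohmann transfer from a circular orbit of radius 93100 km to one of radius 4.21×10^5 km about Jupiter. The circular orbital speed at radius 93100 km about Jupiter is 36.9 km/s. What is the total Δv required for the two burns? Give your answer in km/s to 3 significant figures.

Δv = 17.2 km/s

From the circular-orbit relation v² = μ/r at r = 93100 km: μ = v²r = (36.9)² × 93100 = 1.26766×10^8 km³/s².
Transfer-ellipse semi-major axis a_t = (r₁ + r₂)/2 = (93100 + 4.210×10^5)/2 = 2.5705×10^5 km.
Circular speed at r₁: v₁ = √(μ/r₁) = √(1.26766×10^8/93100) = 36.90 km/s.
On the transfer ellipse at r₁, vis-viva gives v_p = √[μ(2/r₁ − 1/a_t)] = 47.22 km/s.
First burn Δv₁ = |v_p − v₁| = 10.32 km/s.
At r₂, v₂ = √(μ/r₂) = 17.352 km/s.
Transfer-orbit speed at r₂: v_a = √[μ(2/r₂ − 1/a_t)] = 10.443 km/s.
Second burn Δv₂ = |v₂ − v_a| = 6.909 km/s.
Total Δv = Δv₁ + Δv₂ = 17.23 km/s.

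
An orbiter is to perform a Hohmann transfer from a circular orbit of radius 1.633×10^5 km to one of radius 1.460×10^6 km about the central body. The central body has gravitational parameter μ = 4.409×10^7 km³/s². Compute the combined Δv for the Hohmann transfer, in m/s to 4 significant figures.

Δv = 8637 m/s

The Hohmann ellipse has a_t = (r₁ + r₂)/2 = 8.1165×10^5 km.
Circular speed at r₁: v₁ = √(μ/r₁) = √(4.409×10^7/1.633×10^5) = 16.4315 km/s.
Transfer-orbit speed at r₁ (vis-viva): v_p = √[μ(2/r₁ − 1/a_t)] = 22.0378 km/s.
First burn Δv₁ = |v_p − v₁| = 5.6063 km/s.
Circular speed at r₂: v₂ = √(μ/r₂) = 5.4953 km/s.
Transfer-orbit speed at r₂: v_a = √[μ(2/r₂ − 1/a_t)] = 2.4649 km/s.
Second burn Δv₂ = |v₂ − v_a| = 3.0304 km/s.
Δv = Δv₁ + Δv₂ = 5.6063 + 3.0304 = 8.637 km/s.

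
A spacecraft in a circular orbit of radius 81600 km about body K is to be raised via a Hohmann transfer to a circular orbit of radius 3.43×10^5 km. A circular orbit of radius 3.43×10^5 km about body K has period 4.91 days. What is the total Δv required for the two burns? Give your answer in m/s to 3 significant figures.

Δv = 4750 m/s

From Kepler's third law T² = 4π²r³/μ at r = 3.43×10^5 km, T = 4.91 days = 4.91 × 86400 s = 4.24224×10^5 s: μ = 4π²r³/T² = 8.85221×10^6 km³/s².
Transfer-ellipse semi-major axis a_t = (r₁ + r₂)/2 = (81600 + 3.430×10^5)/2 = 2.123×10^5 km.
At r₁ the circular-orbit speed is v₁ = √(μ/r₁) = 10.416 km/s.
On the transfer ellipse at r₁, vis-viva gives v_p = √[μ(2/r₁ − 1/a_t)] = 13.239 km/s.
First burn Δv₁ = |v_p − v₁| = 2.823 km/s.
Circular speed at r₂: v₂ = √(μ/r₂) = 5.0802 km/s.
Transfer-orbit speed at r₂: v_a = √[μ(2/r₂ − 1/a_t)] = 3.1496 km/s.
Second burn Δv₂ = |v₂ − v_a| = 1.931 km/s.
Δv = Δv₁ + Δv₂ = 2.823 + 1.931 = 4.754 km/s.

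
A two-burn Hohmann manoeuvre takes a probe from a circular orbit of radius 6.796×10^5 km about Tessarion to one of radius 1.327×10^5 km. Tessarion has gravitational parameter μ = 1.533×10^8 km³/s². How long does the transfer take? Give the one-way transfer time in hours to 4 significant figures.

t = 18.24 hours

The Hohmann ellipse has a_t = (r₁ + r₂)/2 = 4.0615×10^5 km.
Transfer time t = π√(a_t³/μ) = π√((4.0615×10^5)³ / 1.533×10^8) = 65680 s.
Converting: 65680 s ÷ 3600 s/hour = 18.24 hours.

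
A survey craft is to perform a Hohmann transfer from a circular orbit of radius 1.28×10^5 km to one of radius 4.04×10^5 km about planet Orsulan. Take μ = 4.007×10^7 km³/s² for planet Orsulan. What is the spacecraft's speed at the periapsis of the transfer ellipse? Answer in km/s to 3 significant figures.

The Hohmann ellipse has a_t = (r₁ + r₂)/2 = 2.660×10^5 km.
At periapsis, r = 1.280×10^5 km.
From the vis-viva equation, v = √[μ(2/r − 1/a_t)] = 21.80 km/s.

v = 21.8 km/s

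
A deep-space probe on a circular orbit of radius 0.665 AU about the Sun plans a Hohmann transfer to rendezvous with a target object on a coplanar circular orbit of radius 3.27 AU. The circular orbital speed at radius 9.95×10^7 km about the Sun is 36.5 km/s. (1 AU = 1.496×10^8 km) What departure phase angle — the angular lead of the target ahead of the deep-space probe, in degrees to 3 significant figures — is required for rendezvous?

From the circular-orbit relation v² = μ/r at r = 9.95×10^7 km: μ = v²r = (36.5)² × 9.95×10^7 = 1.32559×10^11 km³/s².
In km: r₁ = 0.665 × 1.496×10^8 = 9.9484×10^7 km; r₂ = 3.27 × 1.496×10^8 = 4.89192×10^8 km.
Transfer-ellipse semi-major axis a_t = (r₁ + r₂)/2 = (9.9484×10^7 + 4.89192×10^8)/2 = 2.94338×10^8 km.
Transfer time t = π√(a_t³/μ) = 4.3573×10^7 s.
Target angular speed ω₂ = √(μ/r₂³) = 3.3650×10^-8 rad/s.
Angle swept by the target during transfer: ω₂·t = 1.4662 rad = 84.01°.
Arrival is 180° from departure on the ellipse, so φ = 180° − 84.01° = 96.0°.

φ = 96.0°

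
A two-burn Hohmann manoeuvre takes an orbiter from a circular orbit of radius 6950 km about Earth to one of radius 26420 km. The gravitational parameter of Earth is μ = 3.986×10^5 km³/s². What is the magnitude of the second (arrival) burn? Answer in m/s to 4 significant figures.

Δv₂ = 1377 m/s

The Hohmann ellipse has a_t = (r₁ + r₂)/2 = 16685 km.
Circular speed at r = 26420 km: v_c = √(μ/r) = 3.884 km/s.
Transfer-orbit speed at the same r (vis-viva, a = a_t): v_t = √[μ(2/r − 1/a_t)] = 2.507 km/s.
Δv₂ = |v_t − v_c| = |2.507 − 3.884| = 1.377 km/s.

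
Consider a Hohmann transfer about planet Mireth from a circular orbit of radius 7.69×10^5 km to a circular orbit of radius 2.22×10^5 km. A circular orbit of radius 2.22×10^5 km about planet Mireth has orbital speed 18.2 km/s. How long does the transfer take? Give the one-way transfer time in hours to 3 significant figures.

From the circular-orbit relation v² = μ/r at r = 2.22×10^5 km: μ = v²r = (18.2)² × 2.22×10^5 = 7.35353×10^7 km³/s².
Transfer-ellipse semi-major axis a_t = (r₁ + r₂)/2 = (7.690×10^5 + 2.220×10^5)/2 = 4.955×10^5 km.
Half the transfer-orbit period gives t = π√(a_t³/μ) = 1.278×10^5 s.
Converting: 1.278×10^5 s ÷ 3600 s/hour = 35.5 hours.

t = 35.5 hours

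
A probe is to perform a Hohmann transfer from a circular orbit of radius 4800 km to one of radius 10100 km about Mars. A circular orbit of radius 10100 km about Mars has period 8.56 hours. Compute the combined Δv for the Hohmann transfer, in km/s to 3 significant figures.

Δv = 0.897 km/s

From Kepler's third law T² = 4π²r³/μ at r = 10100 km, T = 8.56 hours = 8.56 × 3600 s = 30816 s: μ = 4π²r³/T² = 42832.3 km³/s².
Semi-major axis of the transfer orbit: a_t = (4800 + 10100)/2 = 7450 km.
Circular speed at r₁: v₁ = √(μ/r₁) = √(42832.3/4800) = 2.987205 km/s.
Transfer-orbit speed at r₁ (vis-viva equation): v_p = √[μ(2/r₁ − 1/a_t)] = 3.478144 km/s.
First burn Δv₁ = |v_p − v₁| = 0.49094 km/s.
Circular speed at r₂: v₂ = √(μ/r₂) = 2.05933 km/s.
Transfer-orbit speed at r₂: v_a = √[μ(2/r₂ − 1/a_t)] = 1.65298 km/s.
Second burn Δv₂ = |v₂ − v_a| = 0.40635 km/s.
Δv = Δv₁ + Δv₂ = 0.49094 + 0.40635 = 0.8973 km/s.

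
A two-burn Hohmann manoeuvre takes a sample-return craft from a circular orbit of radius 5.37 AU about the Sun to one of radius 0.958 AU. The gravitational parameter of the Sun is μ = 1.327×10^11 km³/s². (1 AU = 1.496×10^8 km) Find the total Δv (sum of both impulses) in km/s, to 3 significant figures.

Δv = 15.0 km/s

In km: r₁ = 5.37 × 1.496×10^8 = 8.03352×10^8 km; r₂ = 0.958 × 1.496×10^8 = 1.433168×10^8 km.
Transfer-ellipse semi-major axis a_t = (r₁ + r₂)/2 = (8.03352×10^8 + 1.433168×10^8)/2 = 4.733344×10^8 km.
At r₁ the circular-orbit speed is v₁ = √(μ/r₁) = 12.852 km/s.
On the transfer ellipse at r₁, vis-viva equation gives v_a = √[μ(2/r₁ − 1/a_t)] = 7.0721 km/s.
First burn Δv₁ = |v_a − v₁| = 5.780 km/s.
At r₂, v₂ = √(μ/r₂) = 30.429 km/s.
Transfer-orbit speed at r₂: v_p = √[μ(2/r₂ − 1/a_t)] = 39.642 km/s.
Second burn Δv₂ = |v₂ − v_p| = 9.213 km/s.
Δv = Δv₁ + Δv₂ = 5.780 + 9.213 = 14.99 km/s.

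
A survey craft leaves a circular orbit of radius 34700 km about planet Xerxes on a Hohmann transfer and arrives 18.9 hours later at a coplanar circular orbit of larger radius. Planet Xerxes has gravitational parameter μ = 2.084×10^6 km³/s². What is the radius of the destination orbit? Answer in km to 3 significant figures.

Transfer time t = 18.9 hours = 68040 s, and t = π√(a_t³/μ).
So a_t = (μ t²/π²)^(1/3) = (2.084×10^6 × (68040)² / π²)^(1/3) = 99245 km.
Since a_t = (r₁ + r₂)/2, r₂ = 2a_t − r₁ = 2×99245 − 34700 = 1.6379×10^5 km.

r₂ = 1.64×10^5 km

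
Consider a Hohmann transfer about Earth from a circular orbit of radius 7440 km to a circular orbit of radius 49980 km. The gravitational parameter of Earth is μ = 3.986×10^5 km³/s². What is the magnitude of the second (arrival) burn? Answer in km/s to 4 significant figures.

Semi-major axis of the transfer orbit: a_t = (7440 + 49980)/2 = 28710 km.
On the circular orbit at r = 49980 km, v_c = √(μ/r) = 2.824 km/s.
Transfer-orbit speed at the same r (vis-viva, a = a_t): v_t = √[μ(2/r − 1/a_t)] = 1.438 km/s.
Δv₂ = |v_t − v_c| = |1.438 − 2.824| = 1.386 km/s.

Δv₂ = 1.386 km/s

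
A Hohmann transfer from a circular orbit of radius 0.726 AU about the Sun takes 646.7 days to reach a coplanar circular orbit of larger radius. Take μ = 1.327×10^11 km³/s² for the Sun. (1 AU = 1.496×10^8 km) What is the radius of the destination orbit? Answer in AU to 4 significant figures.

r₂ = 3.920 AU

In km: r₁ = 0.726 × 1.496×10^8 = 1.086096×10^8 km.
Transfer time t = 646.7 days = 5.587488×10^7 s, and t = π√(a_t³/μ).
So a_t = (μ t²/π²)^(1/3) = (1.327×10^11 × (5.587488×10^7)² / π²)^(1/3) = 3.4754×10^8 km.
Since a_t = (r₁ + r₂)/2, r₂ = 2a_t − r₁ = 2×3.4754×10^8 − 1.086096×10^8 = 5.864704×10^8 km.
In AU: r₂ = 5.864704×10^8 / 1.496×10^8 = 3.920 AU.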